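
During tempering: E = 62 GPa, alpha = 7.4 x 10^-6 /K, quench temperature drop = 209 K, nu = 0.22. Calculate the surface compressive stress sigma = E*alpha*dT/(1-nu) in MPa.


Tempering stress: sigma = E * alpha * dT / (1 - nu)
  E (MPa) = 62 * 1000 = 62000
  Numerator = 62000 * (7.4 x 10^-6) * 209 = 95.8892
  Denominator = 1 - 0.22 = 0.78
  sigma = 95.8892 / 0.78 = 122.9 MPa

122.9 MPa


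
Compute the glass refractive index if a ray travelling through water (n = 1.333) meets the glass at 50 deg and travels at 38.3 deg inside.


Apply Snell's law: n1 * sin(theta1) = n2 * sin(theta2)
  n2 = n1 * sin(theta1) / sin(theta2)
  sin(50) = 0.766044
  sin(38.3) = 0.619779
  n2 = 1.333 * 0.766044 / 0.619779 = 1.6476

1.6476


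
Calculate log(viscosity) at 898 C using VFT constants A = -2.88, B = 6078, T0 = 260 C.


VFT equation: log(eta) = A + B / (T - T0)
  T - T0 = 898 - 260 = 638
  B / (T - T0) = 6078 / 638 = 9.527
  log(eta) = -2.88 + 9.527 = 6.647

6.647


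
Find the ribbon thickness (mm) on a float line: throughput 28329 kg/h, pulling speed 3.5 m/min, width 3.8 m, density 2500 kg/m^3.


Ribbon cross-section from mass balance:
  Volume rate = throughput / density = 28329 / 2500 = 11.3316 m^3/h
  thickness = volume rate / (speed * 60 * width), i.e.
  thickness = throughput / (60 * speed * width * density) * 1000
  thickness = 28329 / (60 * 3.5 * 3.8 * 2500) * 1000 = 14.2 mm

14.2 mm


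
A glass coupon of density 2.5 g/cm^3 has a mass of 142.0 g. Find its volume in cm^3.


Rearrange rho = m / V:
  V = m / rho
  V = 142.0 / 2.5 = 56.8 cm^3

56.8 cm^3


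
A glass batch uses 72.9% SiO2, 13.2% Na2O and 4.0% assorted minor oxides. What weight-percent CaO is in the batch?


Pieces sum to 100%:
  CaO = 100 - (SiO2 + Na2O + others)
  CaO = 100 - (72.9 + 13.2 + 4.0) = 9.9%

9.9%


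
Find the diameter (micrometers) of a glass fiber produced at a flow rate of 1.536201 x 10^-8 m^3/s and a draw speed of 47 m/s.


Cross-sectional area from continuity:
  A = Q / v = 1.536201 x 10^-8 / 47 = 3.268513 x 10^-10 m^2
Diameter from circular cross-section:
  d = sqrt(4A / pi) * 10^6 (m -> um)
  d = sqrt(4 * 3.268513 x 10^-10 / pi) * 10^6 = 20.4 um

20.4 um


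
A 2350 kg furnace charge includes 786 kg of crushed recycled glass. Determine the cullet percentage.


Cullet ratio = (cullet mass / total batch mass) * 100
  Ratio = 786 / 2350 * 100 = 33.45%

33.45%


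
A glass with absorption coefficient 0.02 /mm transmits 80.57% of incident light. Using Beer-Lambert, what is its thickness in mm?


Rearrange T = exp(-alpha * thickness):
  thickness = -ln(T) / alpha
  T = 80.57/100 = 0.8057
  ln(T) = -0.21604
  -ln(T) = 0.21604
  thickness = 0.21604 / 0.02 = 10.8 mm

10.8 mm


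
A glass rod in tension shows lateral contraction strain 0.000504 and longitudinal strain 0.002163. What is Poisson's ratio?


Poisson's ratio: nu = lateral strain / axial strain
  nu = 0.000504 / 0.002163 = 0.233

0.233


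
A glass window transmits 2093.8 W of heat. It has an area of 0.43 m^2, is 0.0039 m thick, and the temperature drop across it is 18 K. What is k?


Fourier's law rearranged: k = Q * t / (A * dT)
  Numerator = 2093.8 * 0.0039 = 8.16582
  Denominator = 0.43 * 18 = 7.74
  k = 8.16582 / 7.74 = 1.055 W/mK

1.055 W/mK


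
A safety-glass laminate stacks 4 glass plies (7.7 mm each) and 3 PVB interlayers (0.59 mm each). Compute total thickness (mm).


Total thickness = glass contribution + PVB contribution
  Glass: 4 * 7.7 = 30.8 mm
  PVB: 3 * 0.59 = 1.77 mm
  Total = 30.8 + 1.77 = 32.57 mm

32.57 mm


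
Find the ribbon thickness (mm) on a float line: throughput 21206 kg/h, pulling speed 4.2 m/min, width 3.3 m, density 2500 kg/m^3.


Ribbon cross-section from mass balance:
  Volume rate = throughput / density = 21206 / 2500 = 8.4824 m^3/h
  thickness = volume rate / (speed * 60 * width), i.e.
  thickness = throughput / (60 * speed * width * density) * 1000
  thickness = 21206 / (60 * 4.2 * 3.3 * 2500) * 1000 = 10.2 mm

10.2 mm


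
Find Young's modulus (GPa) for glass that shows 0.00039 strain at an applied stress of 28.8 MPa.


Young's modulus: E = stress / strain
  E = 28.8 MPa / 0.00039 = 73846.15 MPa
Convert to GPa: 73846.15 / 1000 = 73.85 GPa

73.85 GPa


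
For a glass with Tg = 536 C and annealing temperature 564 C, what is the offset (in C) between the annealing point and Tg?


Offset = T_anneal - Tg:
  offset = 564 - 536 = 28 C

28 C


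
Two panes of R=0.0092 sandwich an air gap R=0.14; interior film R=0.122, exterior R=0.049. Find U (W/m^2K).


Total thermal resistance (series):
  R_total = R_in + R_glass + R_air + R_glass + R_out
  R_total = 0.122 + 0.0092 + 0.14 + 0.0092 + 0.049 = 0.3294 m^2K/W
U-value = 1 / R_total = 1 / 0.3294 = 3.036 W/m^2K

3.036 W/m^2K


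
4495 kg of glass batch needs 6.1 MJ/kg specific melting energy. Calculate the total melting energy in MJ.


Total energy = mass * specific energy
  E = 4495 * 6.1 = 27419.5 MJ

27419.5 MJ


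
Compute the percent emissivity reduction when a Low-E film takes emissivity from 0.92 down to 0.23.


Percentage reduction = (1 - coated/uncoated) * 100
  Ratio = 0.23 / 0.92 = 0.25
  Reduction = (1 - 0.25) * 100 = 75.0%

75.0%


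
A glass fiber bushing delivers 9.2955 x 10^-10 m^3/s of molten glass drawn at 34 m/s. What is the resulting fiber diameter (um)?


Cross-sectional area from continuity:
  A = Q / v = 9.2955 x 10^-10 / 34 = 2.733971 x 10^-11 m^2
Diameter from circular cross-section:
  d = sqrt(4A / pi) * 10^6 (m -> um)
  d = sqrt(4 * 2.733971 x 10^-11 / pi) * 10^6 = 5.9 um

5.9 um


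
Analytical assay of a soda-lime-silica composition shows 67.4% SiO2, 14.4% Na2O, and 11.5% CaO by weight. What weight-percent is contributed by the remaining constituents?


Sum the three major oxides:
  SiO2 + Na2O + CaO = 67.4 + 14.4 + 11.5 = 93.3%
Subtract from 100%:
  Others = 100 - 93.3 = 6.7%

6.7%


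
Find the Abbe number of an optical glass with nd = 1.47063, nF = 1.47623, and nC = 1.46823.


Abbe number formula: Vd = (nd - 1) / (nF - nC)
  nd - 1 = 1.47063 - 1 = 0.47063
  nF - nC = 1.47623 - 1.46823 = 0.008
  Vd = 0.47063 / 0.008 = 58.83

58.83


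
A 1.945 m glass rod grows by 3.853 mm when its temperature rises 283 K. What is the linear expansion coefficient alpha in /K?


Rearrange dL = alpha * L0 * dT for alpha:
  alpha = dL / (L0 * dT)
  alpha = (3.853 / 1000) / (1.945 * 283) = 0.000007 /K = 7 x 10^-6 /K

7 x 10^-6 /K


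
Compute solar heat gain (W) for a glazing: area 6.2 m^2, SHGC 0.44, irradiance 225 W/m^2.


Solar heat gain: Q = Area * SHGC * Irradiance
  Q = 6.2 * 0.44 * 225 = 613.8 W

613.8 W


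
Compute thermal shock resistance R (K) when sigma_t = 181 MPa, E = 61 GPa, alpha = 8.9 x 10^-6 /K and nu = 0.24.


Thermal shock resistance: R = sigma * (1 - nu) / (E * alpha)
  Numerator = 181 * (1 - 0.24) = 137.56
  Denominator = 61 * 1000 * (8.9 x 10^-6) = 0.5429
  R = 137.56 / 0.5429 = 253.4 K

253.4 K


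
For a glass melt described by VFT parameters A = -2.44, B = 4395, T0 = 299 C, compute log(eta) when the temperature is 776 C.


VFT equation: log(eta) = A + B / (T - T0)
  T - T0 = 776 - 299 = 477
  B / (T - T0) = 4395 / 477 = 9.214
  log(eta) = -2.44 + 9.214 = 6.774

6.774


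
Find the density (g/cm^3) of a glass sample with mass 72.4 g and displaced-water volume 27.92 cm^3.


Use the definition of density:
  rho = mass / volume
  rho = 72.4 / 27.92 = 2.593 g/cm^3

2.593 g/cm^3


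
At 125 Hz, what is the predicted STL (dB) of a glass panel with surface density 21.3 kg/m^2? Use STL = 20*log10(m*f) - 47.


Mass law: STL = 20 * log10(m * f) - 47
  m * f = 21.3 * 125 = 2662.5
  log10(2662.5) = 3.42529
  STL = 20 * 3.42529 - 47 = 68.5058 - 47 = 21.5 dB

21.5 dB


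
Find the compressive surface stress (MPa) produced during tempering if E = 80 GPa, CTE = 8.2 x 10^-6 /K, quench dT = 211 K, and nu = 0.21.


Tempering stress: sigma = E * alpha * dT / (1 - nu)
  E (MPa) = 80 * 1000 = 80000
  Numerator = 80000 * (8.2 x 10^-6) * 211 = 138.416
  Denominator = 1 - 0.21 = 0.79
  sigma = 138.416 / 0.79 = 175.2 MPa

175.2 MPa


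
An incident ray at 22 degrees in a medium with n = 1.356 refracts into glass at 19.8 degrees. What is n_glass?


Apply Snell's law: n1 * sin(theta1) = n2 * sin(theta2)
  n2 = n1 * sin(theta1) / sin(theta2)
  sin(22) = 0.374607
  sin(19.8) = 0.338738
  n2 = 1.356 * 0.374607 / 0.338738 = 1.4996

1.4996


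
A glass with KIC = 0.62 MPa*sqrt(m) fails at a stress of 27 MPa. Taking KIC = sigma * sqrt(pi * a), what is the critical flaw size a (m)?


Rearrange KIC = sigma * sqrt(pi * a):
  sqrt(pi * a) = KIC / sigma
  sqrt(pi * a) = 0.62 / 27 = 0.022963
  a = (KIC / sigma)^2 / pi
  a = 0.022963^2 / pi = 0.0001678 m

0.0001678 m


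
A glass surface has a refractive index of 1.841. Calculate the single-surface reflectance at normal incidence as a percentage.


Fresnel reflectance at normal incidence:
  R = ((n - 1)/(n + 1))^2
  (n - 1)/(n + 1) = (1.841 - 1)/(1.841 + 1) = 0.296023
  R = 0.296023^2 = 0.0876296
  R(%) = 0.0876296 * 100 = 8.763%

8.763%


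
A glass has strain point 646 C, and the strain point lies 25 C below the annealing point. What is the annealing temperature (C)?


T_anneal = T_strain + gap:
  T_anneal = 646 + 25 = 671 C

671 C


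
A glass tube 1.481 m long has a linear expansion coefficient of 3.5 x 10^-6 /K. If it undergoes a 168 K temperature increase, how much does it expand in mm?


Thermal expansion formula: dL = alpha * L0 * dT
  dL = (3.5 x 10^-6) * 1.481 * 168 = 0.00087083 m
Convert to mm: 0.00087083 * 1000 = 0.8708 mm

0.8708 mm


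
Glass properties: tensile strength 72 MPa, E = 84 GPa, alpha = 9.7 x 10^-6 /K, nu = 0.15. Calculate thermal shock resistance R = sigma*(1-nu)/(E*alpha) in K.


Thermal shock resistance: R = sigma * (1 - nu) / (E * alpha)
  Numerator = 72 * (1 - 0.15) = 61.2
  Denominator = 84 * 1000 * (9.7 x 10^-6) = 0.8148
  R = 61.2 / 0.8148 = 75.1 K

75.1 K


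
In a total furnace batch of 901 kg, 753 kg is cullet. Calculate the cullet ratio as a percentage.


Cullet ratio = (cullet mass / total batch mass) * 100
  Ratio = 753 / 901 * 100 = 83.57%

83.57%


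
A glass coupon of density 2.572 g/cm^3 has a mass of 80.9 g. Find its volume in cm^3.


Rearrange rho = m / V:
  V = m / rho
  V = 80.9 / 2.572 = 31.454 cm^3

31.454 cm^3


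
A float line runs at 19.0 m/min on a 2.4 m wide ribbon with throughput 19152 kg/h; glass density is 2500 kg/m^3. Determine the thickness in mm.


Ribbon cross-section from mass balance:
  Volume rate = throughput / density = 19152 / 2500 = 7.6608 m^3/h
  thickness = volume rate / (speed * 60 * width), i.e.
  thickness = throughput / (60 * speed * width * density) * 1000
  thickness = 19152 / (60 * 19.0 * 2.4 * 2500) * 1000 = 2.8 mm

2.8 mm


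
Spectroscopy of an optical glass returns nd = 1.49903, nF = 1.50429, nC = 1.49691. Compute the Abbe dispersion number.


Abbe number formula: Vd = (nd - 1) / (nF - nC)
  nd - 1 = 1.49903 - 1 = 0.49903
  nF - nC = 1.50429 - 1.49691 = 0.00738
  Vd = 0.49903 / 0.00738 = 67.62

67.62


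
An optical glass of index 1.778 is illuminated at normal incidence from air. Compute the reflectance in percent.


Fresnel reflectance at normal incidence:
  R = ((n - 1)/(n + 1))^2
  (n - 1)/(n + 1) = (1.778 - 1)/(1.778 + 1) = 0.280058
  R = 0.280058^2 = 0.0784325
  R(%) = 0.0784325 * 100 = 7.843%

7.843%


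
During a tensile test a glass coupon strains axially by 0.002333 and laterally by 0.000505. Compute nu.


Poisson's ratio: nu = lateral strain / axial strain
  nu = 0.000505 / 0.002333 = 0.2165

0.2165


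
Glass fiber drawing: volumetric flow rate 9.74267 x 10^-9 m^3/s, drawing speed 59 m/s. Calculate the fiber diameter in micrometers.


Cross-sectional area from continuity:
  A = Q / v = 9.74267 x 10^-9 / 59 = 1.6513 x 10^-10 m^2
Diameter from circular cross-section:
  d = sqrt(4A / pi) * 10^6 (m -> um)
  d = sqrt(4 * 1.6513 x 10^-10 / pi) * 10^6 = 14.5 um

14.5 um


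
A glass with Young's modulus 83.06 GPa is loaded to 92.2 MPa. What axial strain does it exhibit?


Rearrange E = sigma / epsilon:
  epsilon = sigma / E
  E (MPa) = 83.06 * 1000 = 83060
  epsilon = 92.2 / 83060 = 0.00111

0.00111


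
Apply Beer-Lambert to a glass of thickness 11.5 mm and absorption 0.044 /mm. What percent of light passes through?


Beer-Lambert law: T = exp(-alpha * thickness)
  exponent = -0.044 * 11.5 = -0.506
  T = exp(-0.506) = 0.6029
  Percentage = 0.6029 * 100 = 60.29%

60.29%


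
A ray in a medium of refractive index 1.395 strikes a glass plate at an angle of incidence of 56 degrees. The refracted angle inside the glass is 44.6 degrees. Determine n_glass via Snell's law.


Apply Snell's law: n1 * sin(theta1) = n2 * sin(theta2)
  n2 = n1 * sin(theta1) / sin(theta2)
  sin(56) = 0.829038
  sin(44.6) = 0.702153
  n2 = 1.395 * 0.829038 / 0.702153 = 1.6471

1.6471


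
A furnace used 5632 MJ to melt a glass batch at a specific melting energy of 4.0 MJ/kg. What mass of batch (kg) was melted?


Rearrange E = m * s for m:
  m = E / s
  m = 5632 / 4.0 = 1408.0 kg

1408.0 kg


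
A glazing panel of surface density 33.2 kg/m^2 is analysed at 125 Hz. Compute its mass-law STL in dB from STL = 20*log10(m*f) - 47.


Mass law: STL = 20 * log10(m * f) - 47
  m * f = 33.2 * 125 = 4150
  log10(4150) = 3.61805
  STL = 20 * 3.61805 - 47 = 72.361 - 47 = 25.4 dB

25.4 dB


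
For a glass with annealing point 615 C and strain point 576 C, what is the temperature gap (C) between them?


Gap = T_anneal - T_strain:
  gap = 615 - 576 = 39 C

39 C


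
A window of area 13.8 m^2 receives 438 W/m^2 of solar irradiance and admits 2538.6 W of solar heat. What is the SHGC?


Rearrange Q = Area * SHGC * Irradiance:
  SHGC = Q / (Area * Irradiance)
  SHGC = 2538.6 / (13.8 * 438) = 0.42

0.42


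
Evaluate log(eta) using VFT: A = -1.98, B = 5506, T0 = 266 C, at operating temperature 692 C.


VFT equation: log(eta) = A + B / (T - T0)
  T - T0 = 692 - 266 = 426
  B / (T - T0) = 5506 / 426 = 12.925
  log(eta) = -1.98 + 12.925 = 10.945

10.945


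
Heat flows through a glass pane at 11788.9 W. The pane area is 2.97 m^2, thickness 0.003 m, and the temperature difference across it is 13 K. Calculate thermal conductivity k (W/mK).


Fourier's law rearranged: k = Q * t / (A * dT)
  Numerator = 11788.9 * 0.003 = 35.3667
  Denominator = 2.97 * 13 = 38.61
  k = 35.3667 / 38.61 = 0.916 W/mK

0.916 W/mK


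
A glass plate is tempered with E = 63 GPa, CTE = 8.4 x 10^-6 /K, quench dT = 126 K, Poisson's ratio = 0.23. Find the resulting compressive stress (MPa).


Tempering stress: sigma = E * alpha * dT / (1 - nu)
  E (MPa) = 63 * 1000 = 63000
  Numerator = 63000 * (8.4 x 10^-6) * 126 = 66.6792
  Denominator = 1 - 0.23 = 0.77
  sigma = 66.6792 / 0.77 = 86.6 MPa

86.6 MPa


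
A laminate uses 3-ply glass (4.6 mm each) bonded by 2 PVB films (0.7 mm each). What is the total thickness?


Total thickness = glass contribution + PVB contribution
  Glass: 3 * 4.6 = 13.8 mm
  PVB: 2 * 0.7 = 1.4 mm
  Total = 13.8 + 1.4 = 15.2 mm

15.2 mm


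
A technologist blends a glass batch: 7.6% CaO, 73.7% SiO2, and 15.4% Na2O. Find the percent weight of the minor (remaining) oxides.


Sum the three major oxides:
  SiO2 + Na2O + CaO = 73.7 + 15.4 + 7.6 = 96.7%
Subtract from 100%:
  Others = 100 - 96.7 = 3.3%

3.3%


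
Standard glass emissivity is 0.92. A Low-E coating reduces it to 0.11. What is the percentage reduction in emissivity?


Percentage reduction = (1 - coated/uncoated) * 100
  Ratio = 0.11 / 0.92 = 0.1196
  Reduction = (1 - 0.1196) * 100 = 88.0%

88.0%


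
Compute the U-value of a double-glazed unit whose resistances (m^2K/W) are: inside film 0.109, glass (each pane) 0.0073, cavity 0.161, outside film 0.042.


Total thermal resistance (series):
  R_total = R_in + R_glass + R_air + R_glass + R_out
  R_total = 0.109 + 0.0073 + 0.161 + 0.0073 + 0.042 = 0.3266 m^2K/W
U-value = 1 / R_total = 1 / 0.3266 = 3.062 W/m^2K

3.062 W/m^2K


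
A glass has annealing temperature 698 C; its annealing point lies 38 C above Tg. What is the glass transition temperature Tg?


Rearrange T_anneal = Tg + offset for Tg:
  Tg = T_anneal - offset = 698 - 38 = 660 C

660 C


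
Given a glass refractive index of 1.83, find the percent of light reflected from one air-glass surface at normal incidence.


Fresnel reflectance at normal incidence:
  R = ((n - 1)/(n + 1))^2
  (n - 1)/(n + 1) = (1.83 - 1)/(1.83 + 1) = 0.293286
  R = 0.293286^2 = 0.0860167
  R(%) = 0.0860167 * 100 = 8.602%

8.602%


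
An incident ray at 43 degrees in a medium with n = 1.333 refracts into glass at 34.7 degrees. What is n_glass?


Apply Snell's law: n1 * sin(theta1) = n2 * sin(theta2)
  n2 = n1 * sin(theta1) / sin(theta2)
  sin(43) = 0.681998
  sin(34.7) = 0.56928
  n2 = 1.333 * 0.681998 / 0.56928 = 1.5969

1.5969


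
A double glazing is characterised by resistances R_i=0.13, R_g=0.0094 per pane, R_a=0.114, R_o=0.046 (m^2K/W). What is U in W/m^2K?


Total thermal resistance (series):
  R_total = R_in + R_glass + R_air + R_glass + R_out
  R_total = 0.13 + 0.0094 + 0.114 + 0.0094 + 0.046 = 0.3088 m^2K/W
U-value = 1 / R_total = 1 / 0.3088 = 3.238 W/m^2K

3.238 W/m^2K


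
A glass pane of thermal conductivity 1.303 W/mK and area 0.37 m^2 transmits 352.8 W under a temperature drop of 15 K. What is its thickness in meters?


Fourier's law: t = k * A * dT / Q
  t = 1.303 * 0.37 * 15 / 352.8
  t = 7.23165 / 352.8 = 0.0205 m

0.0205 m


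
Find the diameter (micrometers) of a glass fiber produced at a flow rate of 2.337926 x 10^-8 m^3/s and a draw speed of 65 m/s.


Cross-sectional area from continuity:
  A = Q / v = 2.337926 x 10^-8 / 65 = 3.596809 x 10^-10 m^2
Diameter from circular cross-section:
  d = sqrt(4A / pi) * 10^6 (m -> um)
  d = sqrt(4 * 3.596809 x 10^-10 / pi) * 10^6 = 21.4 um

21.4 um


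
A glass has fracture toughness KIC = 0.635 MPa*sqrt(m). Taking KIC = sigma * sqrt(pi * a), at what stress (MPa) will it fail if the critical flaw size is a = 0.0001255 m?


Rearrange KIC = sigma * sqrt(pi * a):
  sigma = KIC / sqrt(pi * a)
  sqrt(pi * 0.0001255) = 0.019856
  sigma = 0.635 / 0.019856 = 31.98 MPa

31.98 MPa


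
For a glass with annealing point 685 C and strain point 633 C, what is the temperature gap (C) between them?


Gap = T_anneal - T_strain:
  gap = 685 - 633 = 52 C

52 C


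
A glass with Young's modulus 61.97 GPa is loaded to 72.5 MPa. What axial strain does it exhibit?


Rearrange E = sigma / epsilon:
  epsilon = sigma / E
  E (MPa) = 61.97 * 1000 = 61970
  epsilon = 72.5 / 61970 = 0.00117

0.00117


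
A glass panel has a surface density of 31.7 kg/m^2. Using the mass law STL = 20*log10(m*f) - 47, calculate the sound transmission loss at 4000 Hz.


Mass law: STL = 20 * log10(m * f) - 47
  m * f = 31.7 * 4000 = 126800
  log10(126800) = 5.10312
  STL = 20 * 5.10312 - 47 = 102.0624 - 47 = 55.1 dB

55.1 dB


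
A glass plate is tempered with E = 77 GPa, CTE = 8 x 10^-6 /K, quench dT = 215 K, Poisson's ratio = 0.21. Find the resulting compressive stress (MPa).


Tempering stress: sigma = E * alpha * dT / (1 - nu)
  E (MPa) = 77 * 1000 = 77000
  Numerator = 77000 * (8 x 10^-6) * 215 = 132.44
  Denominator = 1 - 0.21 = 0.79
  sigma = 132.44 / 0.79 = 167.6 MPa

167.6 MPa


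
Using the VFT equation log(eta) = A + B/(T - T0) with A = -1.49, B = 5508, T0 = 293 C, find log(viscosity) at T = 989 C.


VFT equation: log(eta) = A + B / (T - T0)
  T - T0 = 989 - 293 = 696
  B / (T - T0) = 5508 / 696 = 7.914
  log(eta) = -1.49 + 7.914 = 6.424

6.424


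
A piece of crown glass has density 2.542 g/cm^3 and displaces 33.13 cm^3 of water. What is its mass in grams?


Rearrange rho = m / V:
  m = rho * V
  m = 2.542 * 33.13 = 84.216 g

84.216 g


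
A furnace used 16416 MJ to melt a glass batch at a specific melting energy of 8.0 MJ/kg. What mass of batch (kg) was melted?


Rearrange E = m * s for m:
  m = E / s
  m = 16416 / 8.0 = 2052.0 kg

2052.0 kg


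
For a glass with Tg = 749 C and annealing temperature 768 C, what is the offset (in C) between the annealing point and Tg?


Offset = T_anneal - Tg:
  offset = 768 - 749 = 19 C

19 C


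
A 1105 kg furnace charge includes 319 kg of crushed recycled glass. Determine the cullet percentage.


Cullet ratio = (cullet mass / total batch mass) * 100
  Ratio = 319 / 1105 * 100 = 28.87%

28.87%


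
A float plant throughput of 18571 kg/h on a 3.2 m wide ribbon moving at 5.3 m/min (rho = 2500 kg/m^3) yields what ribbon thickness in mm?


Ribbon cross-section from mass balance:
  Volume rate = throughput / density = 18571 / 2500 = 7.4284 m^3/h
  thickness = volume rate / (speed * 60 * width), i.e.
  thickness = throughput / (60 * speed * width * density) * 1000
  thickness = 18571 / (60 * 5.3 * 3.2 * 2500) * 1000 = 7.3 mm

7.3 mm


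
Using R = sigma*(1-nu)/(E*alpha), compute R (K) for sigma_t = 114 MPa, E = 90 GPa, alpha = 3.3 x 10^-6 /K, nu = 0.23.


Thermal shock resistance: R = sigma * (1 - nu) / (E * alpha)
  Numerator = 114 * (1 - 0.23) = 87.78
  Denominator = 90 * 1000 * (3.3 x 10^-6) = 0.297
  R = 87.78 / 0.297 = 295.6 K

295.6 K


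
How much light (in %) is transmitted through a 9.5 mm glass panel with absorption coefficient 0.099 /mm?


Beer-Lambert law: T = exp(-alpha * thickness)
  exponent = -0.099 * 9.5 = -0.9405
  T = exp(-0.9405) = 0.3904
  Percentage = 0.3904 * 100 = 39.04%

39.04%


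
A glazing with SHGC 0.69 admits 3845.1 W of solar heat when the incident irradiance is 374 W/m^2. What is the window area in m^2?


Rearrange Q = Area * SHGC * Irradiance:
  Area = Q / (SHGC * Irradiance)
  Area = 3845.1 / (0.69 * 374) = 14.9 m^2

14.9 m^2


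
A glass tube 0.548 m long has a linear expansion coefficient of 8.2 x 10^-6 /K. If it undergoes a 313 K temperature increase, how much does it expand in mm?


Thermal expansion formula: dL = alpha * L0 * dT
  dL = (8.2 x 10^-6) * 0.548 * 313 = 0.0014065 m
Convert to mm: 0.0014065 * 1000 = 1.4065 mm

1.4065 mm


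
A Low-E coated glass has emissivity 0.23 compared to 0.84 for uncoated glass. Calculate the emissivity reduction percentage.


Percentage reduction = (1 - coated/uncoated) * 100
  Ratio = 0.23 / 0.84 = 0.2738
  Reduction = (1 - 0.2738) * 100 = 72.6%

72.6%


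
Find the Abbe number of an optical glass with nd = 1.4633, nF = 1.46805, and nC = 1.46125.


Abbe number formula: Vd = (nd - 1) / (nF - nC)
  nd - 1 = 1.4633 - 1 = 0.4633
  nF - nC = 1.46805 - 1.46125 = 0.0068
  Vd = 0.4633 / 0.0068 = 68.13

68.13


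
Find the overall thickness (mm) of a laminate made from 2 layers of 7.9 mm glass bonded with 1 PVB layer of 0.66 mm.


Total thickness = glass contribution + PVB contribution
  Glass: 2 * 7.9 = 15.8 mm
  PVB: 1 * 0.66 = 0.66 mm
  Total = 15.8 + 0.66 = 16.46 mm

16.46 mm


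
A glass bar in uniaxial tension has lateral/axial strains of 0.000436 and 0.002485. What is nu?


Poisson's ratio: nu = lateral strain / axial strain
  nu = 0.000436 / 0.002485 = 0.1755

0.1755


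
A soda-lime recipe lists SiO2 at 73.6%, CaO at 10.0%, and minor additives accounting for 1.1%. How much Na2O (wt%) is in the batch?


Pieces sum to 100%:
  Na2O = 100 - (SiO2 + CaO + others)
  Na2O = 100 - (73.6 + 10.0 + 1.1) = 15.3%

15.3%


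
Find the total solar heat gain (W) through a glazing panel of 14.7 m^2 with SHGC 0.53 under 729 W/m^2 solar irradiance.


Solar heat gain: Q = Area * SHGC * Irradiance
  Q = 14.7 * 0.53 * 729 = 5679.6 W

5679.6 W


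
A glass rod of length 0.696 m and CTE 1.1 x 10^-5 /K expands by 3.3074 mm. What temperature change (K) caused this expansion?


Rearrange dL = alpha * L0 * dT for dT:
  dT = dL / (alpha * L0)
  dL (m) = 3.3074 / 1000 = 0.0033074
  dT = 0.0033074 / ((1.1 x 10^-5) * 0.696) = 432.0 K

432.0 K


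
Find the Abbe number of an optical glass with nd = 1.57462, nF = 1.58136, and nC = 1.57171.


Abbe number formula: Vd = (nd - 1) / (nF - nC)
  nd - 1 = 1.57462 - 1 = 0.57462
  nF - nC = 1.58136 - 1.57171 = 0.00965
  Vd = 0.57462 / 0.00965 = 59.55

59.55


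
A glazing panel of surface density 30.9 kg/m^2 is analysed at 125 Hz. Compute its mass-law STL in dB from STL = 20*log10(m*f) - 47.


Mass law: STL = 20 * log10(m * f) - 47
  m * f = 30.9 * 125 = 3862.5
  log10(3862.5) = 3.58687
  STL = 20 * 3.58687 - 47 = 71.7374 - 47 = 24.7 dB

24.7 dB


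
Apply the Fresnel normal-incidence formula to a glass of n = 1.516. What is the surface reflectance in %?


Fresnel reflectance at normal incidence:
  R = ((n - 1)/(n + 1))^2
  (n - 1)/(n + 1) = (1.516 - 1)/(1.516 + 1) = 0.205087
  R = 0.205087^2 = 0.0420607
  R(%) = 0.0420607 * 100 = 4.206%

4.206%


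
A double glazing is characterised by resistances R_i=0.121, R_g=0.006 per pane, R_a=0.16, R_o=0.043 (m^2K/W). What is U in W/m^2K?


Total thermal resistance (series):
  R_total = R_in + R_glass + R_air + R_glass + R_out
  R_total = 0.121 + 0.006 + 0.16 + 0.006 + 0.043 = 0.336 m^2K/W
U-value = 1 / R_total = 1 / 0.336 = 2.976 W/m^2K

2.976 W/m^2K


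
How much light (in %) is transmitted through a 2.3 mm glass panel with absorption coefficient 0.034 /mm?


Beer-Lambert law: T = exp(-alpha * thickness)
  exponent = -0.034 * 2.3 = -0.0782
  T = exp(-0.0782) = 0.9248
  Percentage = 0.9248 * 100 = 92.48%

92.48%


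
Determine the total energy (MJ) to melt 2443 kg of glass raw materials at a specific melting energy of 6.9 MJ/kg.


Total energy = mass * specific energy
  E = 2443 * 6.9 = 16856.7 MJ

16856.7 MJ


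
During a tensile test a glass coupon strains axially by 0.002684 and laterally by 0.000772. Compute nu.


Poisson's ratio: nu = lateral strain / axial strain
  nu = 0.000772 / 0.002684 = 0.2876

0.2876


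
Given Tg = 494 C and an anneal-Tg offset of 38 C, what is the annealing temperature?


The annealing temperature is Tg plus the offset:
  T_anneal = 494 + 38 = 532 C

532 C


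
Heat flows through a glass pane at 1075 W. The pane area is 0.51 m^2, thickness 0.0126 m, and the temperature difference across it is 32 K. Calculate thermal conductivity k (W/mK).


Fourier's law rearranged: k = Q * t / (A * dT)
  Numerator = 1075 * 0.0126 = 13.545
  Denominator = 0.51 * 32 = 16.32
  k = 13.545 / 16.32 = 0.83 W/mK

0.83 W/mK


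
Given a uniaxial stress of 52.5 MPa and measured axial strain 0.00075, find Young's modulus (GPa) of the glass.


Young's modulus: E = stress / strain
  E = 52.5 MPa / 0.00075 = 70000 MPa
Convert to GPa: 70000 / 1000 = 70.0 GPa

70.0 GPa


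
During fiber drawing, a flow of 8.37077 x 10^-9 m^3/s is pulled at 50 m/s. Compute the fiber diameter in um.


Cross-sectional area from continuity:
  A = Q / v = 8.37077 x 10^-9 / 50 = 1.674154 x 10^-10 m^2
Diameter from circular cross-section:
  d = sqrt(4A / pi) * 10^6 (m -> um)
  d = sqrt(4 * 1.674154 x 10^-10 / pi) * 10^6 = 14.6 um

14.6 um


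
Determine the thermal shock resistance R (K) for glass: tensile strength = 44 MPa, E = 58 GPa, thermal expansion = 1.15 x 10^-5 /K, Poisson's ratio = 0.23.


Thermal shock resistance: R = sigma * (1 - nu) / (E * alpha)
  Numerator = 44 * (1 - 0.23) = 33.88
  Denominator = 58 * 1000 * (1.15 x 10^-5) = 0.667
  R = 33.88 / 0.667 = 50.8 K

50.8 K


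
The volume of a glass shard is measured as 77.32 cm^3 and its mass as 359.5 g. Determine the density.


Use the definition of density:
  rho = mass / volume
  rho = 359.5 / 77.32 = 4.65 g/cm^3

4.65 g/cm^3


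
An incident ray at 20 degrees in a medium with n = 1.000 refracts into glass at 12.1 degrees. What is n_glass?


Apply Snell's law: n1 * sin(theta1) = n2 * sin(theta2)
  n2 = n1 * sin(theta1) / sin(theta2)
  sin(20) = 0.34202
  sin(12.1) = 0.209619
  n2 = 1.000 * 0.34202 / 0.209619 = 1.6316

1.6316


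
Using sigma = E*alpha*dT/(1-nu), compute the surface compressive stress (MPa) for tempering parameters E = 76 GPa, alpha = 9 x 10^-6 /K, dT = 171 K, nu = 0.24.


Tempering stress: sigma = E * alpha * dT / (1 - nu)
  E (MPa) = 76 * 1000 = 76000
  Numerator = 76000 * (9 x 10^-6) * 171 = 116.964
  Denominator = 1 - 0.24 = 0.76
  sigma = 116.964 / 0.76 = 153.9 MPa

153.9 MPa


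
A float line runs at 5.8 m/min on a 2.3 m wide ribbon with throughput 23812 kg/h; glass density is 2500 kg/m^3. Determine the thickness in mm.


Ribbon cross-section from mass balance:
  Volume rate = throughput / density = 23812 / 2500 = 9.5248 m^3/h
  thickness = volume rate / (speed * 60 * width), i.e.
  thickness = throughput / (60 * speed * width * density) * 1000
  thickness = 23812 / (60 * 5.8 * 2.3 * 2500) * 1000 = 11.9 mm

11.9 mm


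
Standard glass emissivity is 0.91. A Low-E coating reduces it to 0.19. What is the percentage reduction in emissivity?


Percentage reduction = (1 - coated/uncoated) * 100
  Ratio = 0.19 / 0.91 = 0.2088
  Reduction = (1 - 0.2088) * 100 = 79.1%

79.1%


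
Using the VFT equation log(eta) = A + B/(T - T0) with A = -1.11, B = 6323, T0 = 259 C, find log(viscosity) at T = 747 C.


VFT equation: log(eta) = A + B / (T - T0)
  T - T0 = 747 - 259 = 488
  B / (T - T0) = 6323 / 488 = 12.957
  log(eta) = -1.11 + 12.957 = 11.847

11.847


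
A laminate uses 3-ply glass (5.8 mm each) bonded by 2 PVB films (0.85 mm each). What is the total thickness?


Total thickness = glass contribution + PVB contribution
  Glass: 3 * 5.8 = 17.4 mm
  PVB: 2 * 0.85 = 1.7 mm
  Total = 17.4 + 1.7 = 19.1 mm

19.1 mm


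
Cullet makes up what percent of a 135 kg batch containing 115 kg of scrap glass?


Cullet ratio = (cullet mass / total batch mass) * 100
  Ratio = 115 / 135 * 100 = 85.19%

85.19%


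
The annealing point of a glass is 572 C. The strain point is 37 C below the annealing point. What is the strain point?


Strain point = annealing point - difference:
  T_strain = 572 - 37 = 535 C

535 C


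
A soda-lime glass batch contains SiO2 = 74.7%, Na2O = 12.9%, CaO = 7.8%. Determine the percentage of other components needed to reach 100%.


Sum the three major oxides:
  SiO2 + Na2O + CaO = 74.7 + 12.9 + 7.8 = 95.4%
Subtract from 100%:
  Others = 100 - 95.4 = 4.6%

4.6%


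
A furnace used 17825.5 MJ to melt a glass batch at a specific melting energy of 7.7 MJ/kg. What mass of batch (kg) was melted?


Rearrange E = m * s for m:
  m = E / s
  m = 17825.5 / 7.7 = 2315.0 kg

2315.0 kg


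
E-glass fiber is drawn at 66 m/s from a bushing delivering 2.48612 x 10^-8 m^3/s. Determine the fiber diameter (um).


Cross-sectional area from continuity:
  A = Q / v = 2.48612 x 10^-8 / 66 = 3.766848 x 10^-10 m^2
Diameter from circular cross-section:
  d = sqrt(4A / pi) * 10^6 (m -> um)
  d = sqrt(4 * 3.766848 x 10^-10 / pi) * 10^6 = 21.9 um

21.9 um


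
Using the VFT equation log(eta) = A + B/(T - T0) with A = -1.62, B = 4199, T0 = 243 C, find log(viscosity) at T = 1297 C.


VFT equation: log(eta) = A + B / (T - T0)
  T - T0 = 1297 - 243 = 1054
  B / (T - T0) = 4199 / 1054 = 3.984
  log(eta) = -1.62 + 3.984 = 2.364

2.364


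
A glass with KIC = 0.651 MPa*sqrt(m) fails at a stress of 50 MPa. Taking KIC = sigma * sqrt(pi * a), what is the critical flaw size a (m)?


Rearrange KIC = sigma * sqrt(pi * a):
  sqrt(pi * a) = KIC / sigma
  sqrt(pi * a) = 0.651 / 50 = 0.01302
  a = (KIC / sigma)^2 / pi
  a = 0.01302^2 / pi = 0.000054 m

0.000054 m


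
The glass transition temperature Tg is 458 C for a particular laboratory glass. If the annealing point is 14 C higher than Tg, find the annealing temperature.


The annealing temperature is Tg plus the offset:
  T_anneal = 458 + 14 = 472 C

472 C


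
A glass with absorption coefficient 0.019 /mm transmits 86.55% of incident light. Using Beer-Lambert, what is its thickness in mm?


Rearrange T = exp(-alpha * thickness):
  thickness = -ln(T) / alpha
  T = 86.55/100 = 0.8655
  ln(T) = -0.14445
  -ln(T) = 0.14445
  thickness = 0.14445 / 0.019 = 7.6 mm

7.6 mm


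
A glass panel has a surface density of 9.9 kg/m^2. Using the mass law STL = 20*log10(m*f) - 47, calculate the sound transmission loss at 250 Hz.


Mass law: STL = 20 * log10(m * f) - 47
  m * f = 9.9 * 250 = 2475
  log10(2475) = 3.39358
  STL = 20 * 3.39358 - 47 = 67.8716 - 47 = 20.9 dB

20.9 dB


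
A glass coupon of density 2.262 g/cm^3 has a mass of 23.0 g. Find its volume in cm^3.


Rearrange rho = m / V:
  V = m / rho
  V = 23.0 / 2.262 = 10.168 cm^3

10.168 cm^3


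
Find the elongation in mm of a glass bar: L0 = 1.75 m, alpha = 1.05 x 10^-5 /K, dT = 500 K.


Thermal expansion formula: dL = alpha * L0 * dT
  dL = (1.05 x 10^-5) * 1.75 * 500 = 0.0091875 m
Convert to mm: 0.0091875 * 1000 = 9.1875 mm

9.1875 mm


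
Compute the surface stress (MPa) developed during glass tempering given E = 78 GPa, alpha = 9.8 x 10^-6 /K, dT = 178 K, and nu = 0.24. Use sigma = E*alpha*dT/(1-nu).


Tempering stress: sigma = E * alpha * dT / (1 - nu)
  E (MPa) = 78 * 1000 = 78000
  Numerator = 78000 * (9.8 x 10^-6) * 178 = 136.0632
  Denominator = 1 - 0.24 = 0.76
  sigma = 136.0632 / 0.76 = 179.0 MPa

179.0 MPa


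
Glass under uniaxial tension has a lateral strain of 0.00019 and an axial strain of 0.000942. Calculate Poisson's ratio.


Poisson's ratio: nu = lateral strain / axial strain
  nu = 0.00019 / 0.000942 = 0.2017

0.2017


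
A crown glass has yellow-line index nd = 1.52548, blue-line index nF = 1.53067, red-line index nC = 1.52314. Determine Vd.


Abbe number formula: Vd = (nd - 1) / (nF - nC)
  nd - 1 = 1.52548 - 1 = 0.52548
  nF - nC = 1.53067 - 1.52314 = 0.00753
  Vd = 0.52548 / 0.00753 = 69.78

69.78


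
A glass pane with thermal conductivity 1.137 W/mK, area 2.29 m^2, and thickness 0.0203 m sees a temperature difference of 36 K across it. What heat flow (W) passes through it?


Fourier's law: Q = k * A * dT / t
  Q = 1.137 * 2.29 * 36 / 0.0203
  Q = 93.73428 / 0.0203 = 4617.5 W

4617.5 W


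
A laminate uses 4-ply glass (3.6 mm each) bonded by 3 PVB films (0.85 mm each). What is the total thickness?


Total thickness = glass contribution + PVB contribution
  Glass: 4 * 3.6 = 14.4 mm
  PVB: 3 * 0.85 = 2.55 mm
  Total = 14.4 + 2.55 = 16.95 mm

16.95 mm


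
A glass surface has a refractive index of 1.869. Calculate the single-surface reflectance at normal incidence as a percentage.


Fresnel reflectance at normal incidence:
  R = ((n - 1)/(n + 1))^2
  (n - 1)/(n + 1) = (1.869 - 1)/(1.869 + 1) = 0.302893
  R = 0.302893^2 = 0.0917442
  R(%) = 0.0917442 * 100 = 9.174%

9.174%


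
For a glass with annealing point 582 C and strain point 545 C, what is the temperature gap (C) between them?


Gap = T_anneal - T_strain:
  gap = 582 - 545 = 37 C

37 C


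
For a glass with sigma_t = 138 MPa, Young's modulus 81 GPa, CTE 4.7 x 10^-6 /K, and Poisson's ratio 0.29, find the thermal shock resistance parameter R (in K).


Thermal shock resistance: R = sigma * (1 - nu) / (E * alpha)
  Numerator = 138 * (1 - 0.29) = 97.98
  Denominator = 81 * 1000 * (4.7 x 10^-6) = 0.3807
  R = 97.98 / 0.3807 = 257.4 K

257.4 K


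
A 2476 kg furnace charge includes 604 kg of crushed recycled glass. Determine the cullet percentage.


Cullet ratio = (cullet mass / total batch mass) * 100
  Ratio = 604 / 2476 * 100 = 24.39%

24.39%


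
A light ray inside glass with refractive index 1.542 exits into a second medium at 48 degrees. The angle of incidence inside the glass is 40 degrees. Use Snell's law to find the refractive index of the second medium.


Apply Snell's law: n1 * sin(theta1) = n2 * sin(theta2)
  n2 = n1 * sin(theta1) / sin(theta2)
  sin(40) = 0.642788
  sin(48) = 0.743145
  n2 = 1.542 * 0.642788 / 0.743145 = 1.3338

1.3338


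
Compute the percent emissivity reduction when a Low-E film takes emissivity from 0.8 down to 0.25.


Percentage reduction = (1 - coated/uncoated) * 100
  Ratio = 0.25 / 0.8 = 0.3125
  Reduction = (1 - 0.3125) * 100 = 68.8%

68.8%


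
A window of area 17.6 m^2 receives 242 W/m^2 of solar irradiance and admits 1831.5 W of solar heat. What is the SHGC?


Rearrange Q = Area * SHGC * Irradiance:
  SHGC = Q / (Area * Irradiance)
  SHGC = 1831.5 / (17.6 * 242) = 0.43

0.43


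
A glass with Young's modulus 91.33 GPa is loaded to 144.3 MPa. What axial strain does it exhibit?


Rearrange E = sigma / epsilon:
  epsilon = sigma / E
  E (MPa) = 91.33 * 1000 = 91330
  epsilon = 144.3 / 91330 = 0.00158

0.00158


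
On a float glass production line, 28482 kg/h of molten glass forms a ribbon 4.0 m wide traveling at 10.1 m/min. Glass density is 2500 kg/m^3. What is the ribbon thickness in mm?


Ribbon cross-section from mass balance:
  Volume rate = throughput / density = 28482 / 2500 = 11.3928 m^3/h
  thickness = volume rate / (speed * 60 * width), i.e.
  thickness = throughput / (60 * speed * width * density) * 1000
  thickness = 28482 / (60 * 10.1 * 4.0 * 2500) * 1000 = 4.7 mm

4.7 mm


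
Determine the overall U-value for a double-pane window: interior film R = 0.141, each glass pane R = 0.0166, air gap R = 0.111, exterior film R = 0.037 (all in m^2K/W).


Total thermal resistance (series):
  R_total = R_in + R_glass + R_air + R_glass + R_out
  R_total = 0.141 + 0.0166 + 0.111 + 0.0166 + 0.037 = 0.3222 m^2K/W
U-value = 1 / R_total = 1 / 0.3222 = 3.104 W/m^2K

3.104 W/m^2K


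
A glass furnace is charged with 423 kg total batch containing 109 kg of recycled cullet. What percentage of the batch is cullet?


Cullet ratio = (cullet mass / total batch mass) * 100
  Ratio = 109 / 423 * 100 = 25.77%

25.77%


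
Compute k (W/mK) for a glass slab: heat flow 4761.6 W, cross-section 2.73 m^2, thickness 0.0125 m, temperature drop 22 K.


Fourier's law rearranged: k = Q * t / (A * dT)
  Numerator = 4761.6 * 0.0125 = 59.52
  Denominator = 2.73 * 22 = 60.06
  k = 59.52 / 60.06 = 0.991 W/mK

0.991 W/mK


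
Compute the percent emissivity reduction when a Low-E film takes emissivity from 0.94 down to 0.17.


Percentage reduction = (1 - coated/uncoated) * 100
  Ratio = 0.17 / 0.94 = 0.1809
  Reduction = (1 - 0.1809) * 100 = 81.9%

81.9%


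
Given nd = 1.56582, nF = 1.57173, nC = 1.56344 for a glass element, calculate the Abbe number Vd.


Abbe number formula: Vd = (nd - 1) / (nF - nC)
  nd - 1 = 1.56582 - 1 = 0.56582
  nF - nC = 1.57173 - 1.56344 = 0.00829
  Vd = 0.56582 / 0.00829 = 68.25

68.25


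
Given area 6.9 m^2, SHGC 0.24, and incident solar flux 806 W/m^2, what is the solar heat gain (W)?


Solar heat gain: Q = Area * SHGC * Irradiance
  Q = 6.9 * 0.24 * 806 = 1334.7 W

1334.7 W


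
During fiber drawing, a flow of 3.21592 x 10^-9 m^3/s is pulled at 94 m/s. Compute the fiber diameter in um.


Cross-sectional area from continuity:
  A = Q / v = 3.21592 x 10^-9 / 94 = 3.421191 x 10^-11 m^2
Diameter from circular cross-section:
  d = sqrt(4A / pi) * 10^6 (m -> um)
  d = sqrt(4 * 3.421191 x 10^-11 / pi) * 10^6 = 6.6 um

6.6 um


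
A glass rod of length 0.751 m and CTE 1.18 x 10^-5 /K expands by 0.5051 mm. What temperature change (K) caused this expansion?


Rearrange dL = alpha * L0 * dT for dT:
  dT = dL / (alpha * L0)
  dL (m) = 0.5051 / 1000 = 0.0005051
  dT = 0.0005051 / ((1.18 x 10^-5) * 0.751) = 57.0 K

57.0 K


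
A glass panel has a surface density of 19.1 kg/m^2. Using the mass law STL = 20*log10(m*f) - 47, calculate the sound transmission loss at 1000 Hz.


Mass law: STL = 20 * log10(m * f) - 47
  m * f = 19.1 * 1000 = 19100
  log10(19100) = 4.28103
  STL = 20 * 4.28103 - 47 = 85.6206 - 47 = 38.6 dB

38.6 dB


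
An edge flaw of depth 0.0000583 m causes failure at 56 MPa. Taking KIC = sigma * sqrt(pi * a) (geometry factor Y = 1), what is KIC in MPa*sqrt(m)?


Fracture toughness: KIC = sigma * sqrt(pi * a)
  pi * a = pi * 0.0000583 = 0.000183155
  sqrt(pi * a) = 0.013533
  KIC = 56 * 0.013533 = 0.758 MPa*sqrt(m)

0.758 MPa*sqrt(m)
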